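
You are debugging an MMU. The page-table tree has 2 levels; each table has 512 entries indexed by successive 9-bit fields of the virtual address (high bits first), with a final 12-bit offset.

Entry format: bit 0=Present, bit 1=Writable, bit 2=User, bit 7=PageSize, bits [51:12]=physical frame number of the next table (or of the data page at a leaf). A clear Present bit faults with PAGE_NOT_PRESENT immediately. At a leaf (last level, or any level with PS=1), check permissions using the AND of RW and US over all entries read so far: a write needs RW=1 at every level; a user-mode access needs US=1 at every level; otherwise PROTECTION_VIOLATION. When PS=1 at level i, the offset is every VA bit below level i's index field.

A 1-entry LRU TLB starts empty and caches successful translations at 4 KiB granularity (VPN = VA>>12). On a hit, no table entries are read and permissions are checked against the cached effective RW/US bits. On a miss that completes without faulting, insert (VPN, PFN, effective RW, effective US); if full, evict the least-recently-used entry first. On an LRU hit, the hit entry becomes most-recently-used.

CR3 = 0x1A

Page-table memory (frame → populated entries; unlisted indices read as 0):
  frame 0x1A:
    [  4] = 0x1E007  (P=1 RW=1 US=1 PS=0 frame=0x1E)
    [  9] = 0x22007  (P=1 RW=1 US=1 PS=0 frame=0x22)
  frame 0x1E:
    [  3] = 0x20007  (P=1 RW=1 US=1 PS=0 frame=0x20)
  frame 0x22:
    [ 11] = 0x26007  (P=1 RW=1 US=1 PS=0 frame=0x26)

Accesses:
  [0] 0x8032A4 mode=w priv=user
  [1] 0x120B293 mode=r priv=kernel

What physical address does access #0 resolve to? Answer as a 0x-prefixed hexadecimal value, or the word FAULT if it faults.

Per-access translation:
#0 VA=0x8032A4 (w,user):
  L0 @0x1A[4] → 0x1E007  P=1,RW=1,US=1,PS=0
  L1 @0x1E[3] → 0x20007  P=1,RW=1,US=1,PS=0
  → PA=0x202A4  (2 entries read)
#1 VA=0x120B293 (r,kernel):
  L0 @0x1A[9] → 0x22007  P=1,RW=1,US=1,PS=0
  L1 @0x22[11] → 0x26007  P=1,RW=1,US=1,PS=0
  → PA=0x26293  (2 entries read)

Access #0 PA: 0x202A4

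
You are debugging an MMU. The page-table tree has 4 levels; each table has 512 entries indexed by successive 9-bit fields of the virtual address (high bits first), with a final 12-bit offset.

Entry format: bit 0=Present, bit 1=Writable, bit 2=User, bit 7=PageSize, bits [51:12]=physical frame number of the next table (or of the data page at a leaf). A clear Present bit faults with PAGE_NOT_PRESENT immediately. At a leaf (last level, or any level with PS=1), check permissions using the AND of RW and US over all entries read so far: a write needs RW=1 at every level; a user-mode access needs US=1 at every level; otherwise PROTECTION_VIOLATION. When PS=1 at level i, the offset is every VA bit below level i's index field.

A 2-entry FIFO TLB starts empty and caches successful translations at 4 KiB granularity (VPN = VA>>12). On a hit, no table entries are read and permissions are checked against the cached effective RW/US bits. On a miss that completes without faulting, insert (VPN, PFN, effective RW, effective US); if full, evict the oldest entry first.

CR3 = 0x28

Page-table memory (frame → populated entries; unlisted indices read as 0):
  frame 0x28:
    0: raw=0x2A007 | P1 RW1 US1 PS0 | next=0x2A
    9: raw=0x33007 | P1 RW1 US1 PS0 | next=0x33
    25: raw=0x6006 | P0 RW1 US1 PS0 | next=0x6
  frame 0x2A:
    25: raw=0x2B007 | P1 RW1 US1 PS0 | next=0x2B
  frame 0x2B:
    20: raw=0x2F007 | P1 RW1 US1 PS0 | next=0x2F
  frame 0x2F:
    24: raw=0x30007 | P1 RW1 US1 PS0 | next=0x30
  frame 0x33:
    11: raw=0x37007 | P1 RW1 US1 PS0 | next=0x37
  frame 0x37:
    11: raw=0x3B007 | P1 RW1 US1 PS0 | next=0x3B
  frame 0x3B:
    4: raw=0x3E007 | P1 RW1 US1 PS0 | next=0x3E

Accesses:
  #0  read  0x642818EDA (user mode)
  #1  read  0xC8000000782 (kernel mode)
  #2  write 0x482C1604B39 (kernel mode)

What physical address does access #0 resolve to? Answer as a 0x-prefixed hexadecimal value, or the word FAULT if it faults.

Per-access translation:
#0 VA=0x642818EDA (r,user):
  L0: frame=0x28 idx=0 entry=0x2A007 [P=1 RW=1 US=1 PS=0]
  L1: frame=0x2A idx=25 entry=0x2B007 [P=1 RW=1 US=1 PS=0]
  L2: frame=0x2B idx=20 entry=0x2F007 [P=1 RW=1 US=1 PS=0]
  L3: frame=0x2F idx=24 entry=0x30007 [P=1 RW=1 US=1 PS=0]
  ⇒ phys 0x30EDA  [4 reads]
#1 VA=0xC8000000782 (r,kernel):
  L0: frame=0x28 idx=25 entry=0x6006 [P=0 RW=1 US=1 PS=0]
  → PAGE_NOT_PRESENT  (1 entries read)
#2 VA=0x482C1604B39 (w,kernel):
  L0: frame=0x28 idx=9 entry=0x33007 [P=1 RW=1 US=1 PS=0]
  L1: frame=0x33 idx=11 entry=0x37007 [P=1 RW=1 US=1 PS=0]
  L2: frame=0x37 idx=11 entry=0x3B007 [P=1 RW=1 US=1 PS=0]
  L3: frame=0x3B idx=4 entry=0x3E007 [P=1 RW=1 US=1 PS=0]
  ⇒ phys 0x3EB39  [4 reads]

Access #0 PA: 0x30EDA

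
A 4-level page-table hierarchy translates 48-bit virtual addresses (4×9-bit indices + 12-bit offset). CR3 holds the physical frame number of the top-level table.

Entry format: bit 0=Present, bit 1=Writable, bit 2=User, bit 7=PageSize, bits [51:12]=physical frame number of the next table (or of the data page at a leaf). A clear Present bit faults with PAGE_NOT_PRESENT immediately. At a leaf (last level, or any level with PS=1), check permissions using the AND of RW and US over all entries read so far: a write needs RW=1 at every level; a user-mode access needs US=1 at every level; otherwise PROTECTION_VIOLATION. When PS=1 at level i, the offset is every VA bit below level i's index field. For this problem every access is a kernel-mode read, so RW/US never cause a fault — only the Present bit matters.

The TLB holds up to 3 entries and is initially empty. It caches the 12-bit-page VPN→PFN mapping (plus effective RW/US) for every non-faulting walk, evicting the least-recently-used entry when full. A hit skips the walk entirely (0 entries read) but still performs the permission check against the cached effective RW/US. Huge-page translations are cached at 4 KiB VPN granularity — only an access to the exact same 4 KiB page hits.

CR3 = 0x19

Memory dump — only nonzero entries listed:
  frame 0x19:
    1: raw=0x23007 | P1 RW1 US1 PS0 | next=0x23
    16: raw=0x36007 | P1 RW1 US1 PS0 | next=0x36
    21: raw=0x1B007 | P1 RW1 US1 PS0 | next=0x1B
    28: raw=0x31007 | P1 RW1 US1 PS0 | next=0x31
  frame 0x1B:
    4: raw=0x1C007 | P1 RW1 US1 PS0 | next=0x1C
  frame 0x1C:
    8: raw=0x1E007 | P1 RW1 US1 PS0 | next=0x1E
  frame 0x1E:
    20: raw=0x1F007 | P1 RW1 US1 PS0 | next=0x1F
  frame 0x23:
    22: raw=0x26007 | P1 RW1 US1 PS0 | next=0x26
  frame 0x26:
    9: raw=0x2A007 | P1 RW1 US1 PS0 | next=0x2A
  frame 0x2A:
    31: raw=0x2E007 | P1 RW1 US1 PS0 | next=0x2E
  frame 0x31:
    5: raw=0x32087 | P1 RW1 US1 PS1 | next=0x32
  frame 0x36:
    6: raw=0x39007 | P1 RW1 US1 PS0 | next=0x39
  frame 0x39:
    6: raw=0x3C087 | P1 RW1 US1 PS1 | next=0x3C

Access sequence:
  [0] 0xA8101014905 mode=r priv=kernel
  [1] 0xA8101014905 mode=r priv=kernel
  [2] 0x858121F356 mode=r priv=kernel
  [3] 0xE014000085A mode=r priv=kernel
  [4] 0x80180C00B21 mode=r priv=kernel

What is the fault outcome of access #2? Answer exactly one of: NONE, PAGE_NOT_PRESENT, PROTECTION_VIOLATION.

Per-access translation:
#0 VA=0xA8101014905 (r,kernel):
  [0] read 0x19 idx=21: raw=0x1B007 flags P=1 W=1 U=1 S=0
  [1] read 0x1B idx=4: raw=0x1C007 flags P=1 W=1 U=1 S=0
  [2] read 0x1C idx=8: raw=0x1E007 flags P=1 W=1 U=1 S=0
  [3] read 0x1E idx=20: raw=0x1F007 flags P=1 W=1 U=1 S=0
  ✓ 0x1F905  — 4 lookups
#1 VA=0xA8101014905 (r,kernel):
  TLB hit vpn=0xA8101014 → PA=0x1F905
#2 VA=0x858121F356 (r,kernel):
  [0] read 0x19 idx=1: raw=0x23007 flags P=1 W=1 U=1 S=0
  [1] read 0x23 idx=22: raw=0x26007 flags P=1 W=1 U=1 S=0
  [2] read 0x26 idx=9: raw=0x2A007 flags P=1 W=1 U=1 S=0
  [3] read 0x2A idx=31: raw=0x2E007 flags P=1 W=1 U=1 S=0
  ✓ 0x2E356  — 4 lookups
#3 VA=0xE014000085A (r,kernel):
  [0] read 0x19 idx=28: raw=0x31007 flags P=1 W=1 U=1 S=0
  [1] read 0x31 idx=5: raw=0x32087 flags P=1 W=1 U=1 S=1
  ✓ 0x3285A (huge @L1)  — 2 lookups
#4 VA=0x80180C00B21 (r,kernel):
  [0] read 0x19 idx=16: raw=0x36007 flags P=1 W=1 U=1 S=0
  [1] read 0x36 idx=6: raw=0x39007 flags P=1 W=1 U=1 S=0
  [2] read 0x39 idx=6: raw=0x3C087 flags P=1 W=1 U=1 S=1
  ✓ 0x3CB21 (huge @L2)  — 3 lookups

Access #2 fault: NONE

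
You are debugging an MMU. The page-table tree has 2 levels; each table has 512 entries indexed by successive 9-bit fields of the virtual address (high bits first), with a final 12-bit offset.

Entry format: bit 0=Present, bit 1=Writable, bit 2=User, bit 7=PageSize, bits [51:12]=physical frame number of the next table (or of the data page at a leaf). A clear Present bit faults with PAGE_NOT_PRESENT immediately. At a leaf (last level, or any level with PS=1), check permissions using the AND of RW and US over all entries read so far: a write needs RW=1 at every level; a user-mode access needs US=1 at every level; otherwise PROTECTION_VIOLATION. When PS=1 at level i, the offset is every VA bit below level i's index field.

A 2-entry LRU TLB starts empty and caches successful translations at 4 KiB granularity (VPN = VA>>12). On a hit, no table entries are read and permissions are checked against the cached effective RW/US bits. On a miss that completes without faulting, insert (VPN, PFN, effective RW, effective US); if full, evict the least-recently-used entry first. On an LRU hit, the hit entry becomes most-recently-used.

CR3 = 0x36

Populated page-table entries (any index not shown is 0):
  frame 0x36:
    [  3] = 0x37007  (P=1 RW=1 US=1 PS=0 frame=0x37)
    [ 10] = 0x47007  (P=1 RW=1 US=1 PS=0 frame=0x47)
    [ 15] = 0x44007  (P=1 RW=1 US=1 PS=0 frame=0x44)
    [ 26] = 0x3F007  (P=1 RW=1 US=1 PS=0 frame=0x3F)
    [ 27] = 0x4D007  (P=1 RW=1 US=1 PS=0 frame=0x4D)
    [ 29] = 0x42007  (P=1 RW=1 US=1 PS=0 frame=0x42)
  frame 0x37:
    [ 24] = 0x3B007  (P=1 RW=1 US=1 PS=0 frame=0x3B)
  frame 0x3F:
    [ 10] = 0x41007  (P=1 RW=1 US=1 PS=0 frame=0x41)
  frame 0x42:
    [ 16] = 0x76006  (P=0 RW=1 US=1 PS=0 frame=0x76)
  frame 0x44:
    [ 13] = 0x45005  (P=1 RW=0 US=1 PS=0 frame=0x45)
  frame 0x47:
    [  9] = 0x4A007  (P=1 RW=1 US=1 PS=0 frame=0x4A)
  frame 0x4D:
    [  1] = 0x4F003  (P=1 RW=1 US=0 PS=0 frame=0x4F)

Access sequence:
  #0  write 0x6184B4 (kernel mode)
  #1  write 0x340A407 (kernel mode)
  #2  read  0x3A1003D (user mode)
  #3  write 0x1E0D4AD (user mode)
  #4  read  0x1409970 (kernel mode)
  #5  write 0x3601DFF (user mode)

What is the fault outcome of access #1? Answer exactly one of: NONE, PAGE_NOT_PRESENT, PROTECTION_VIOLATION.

Walk each access:
#0 VA=0x6184B4 (w,kernel):
  [0] read 0x36 idx=3: raw=0x37007 flags P=1 W=1 U=1 S=0
  [1] read 0x37 idx=24: raw=0x3B007 flags P=1 W=1 U=1 S=0
  ✓ 0x3B4B4  — 2 lookups
#1 VA=0x340A407 (w,kernel):
  [0] read 0x36 idx=26: raw=0x3F007 flags P=1 W=1 U=1 S=0
  [1] read 0x3F idx=10: raw=0x41007 flags P=1 W=1 U=1 S=0
  ✓ 0x41407  — 2 lookups
#2 VA=0x3A1003D (r,user):
  [0] read 0x36 idx=29: raw=0x42007 flags P=1 W=1 U=1 S=0
  [1] read 0x42 idx=16: raw=0x76006 flags P=0 W=1 U=1 S=0
  → PAGE_NOT_PRESENT  (2 entries read)
#3 VA=0x1E0D4AD (w,user):
  [0] read 0x36 idx=15: raw=0x44007 flags P=1 W=1 U=1 S=0
  [1] read 0x44 idx=13: raw=0x45005 flags P=1 W=0 U=1 S=0
  → PROTECTION_VIOLATION  (2 entries read)
#4 VA=0x1409970 (r,kernel):
  [0] read 0x36 idx=10: raw=0x47007 flags P=1 W=1 U=1 S=0
  [1] read 0x47 idx=9: raw=0x4A007 flags P=1 W=1 U=1 S=0
  ✓ 0x4A970  — 2 lookups
#5 VA=0x3601DFF (w,user):
  [0] read 0x36 idx=27: raw=0x4D007 flags P=1 W=1 U=1 S=0
  [1] read 0x4D idx=1: raw=0x4F003 flags P=1 W=1 U=0 S=0
  → PROTECTION_VIOLATION  (2 entries read)

Access #1 fault: NONE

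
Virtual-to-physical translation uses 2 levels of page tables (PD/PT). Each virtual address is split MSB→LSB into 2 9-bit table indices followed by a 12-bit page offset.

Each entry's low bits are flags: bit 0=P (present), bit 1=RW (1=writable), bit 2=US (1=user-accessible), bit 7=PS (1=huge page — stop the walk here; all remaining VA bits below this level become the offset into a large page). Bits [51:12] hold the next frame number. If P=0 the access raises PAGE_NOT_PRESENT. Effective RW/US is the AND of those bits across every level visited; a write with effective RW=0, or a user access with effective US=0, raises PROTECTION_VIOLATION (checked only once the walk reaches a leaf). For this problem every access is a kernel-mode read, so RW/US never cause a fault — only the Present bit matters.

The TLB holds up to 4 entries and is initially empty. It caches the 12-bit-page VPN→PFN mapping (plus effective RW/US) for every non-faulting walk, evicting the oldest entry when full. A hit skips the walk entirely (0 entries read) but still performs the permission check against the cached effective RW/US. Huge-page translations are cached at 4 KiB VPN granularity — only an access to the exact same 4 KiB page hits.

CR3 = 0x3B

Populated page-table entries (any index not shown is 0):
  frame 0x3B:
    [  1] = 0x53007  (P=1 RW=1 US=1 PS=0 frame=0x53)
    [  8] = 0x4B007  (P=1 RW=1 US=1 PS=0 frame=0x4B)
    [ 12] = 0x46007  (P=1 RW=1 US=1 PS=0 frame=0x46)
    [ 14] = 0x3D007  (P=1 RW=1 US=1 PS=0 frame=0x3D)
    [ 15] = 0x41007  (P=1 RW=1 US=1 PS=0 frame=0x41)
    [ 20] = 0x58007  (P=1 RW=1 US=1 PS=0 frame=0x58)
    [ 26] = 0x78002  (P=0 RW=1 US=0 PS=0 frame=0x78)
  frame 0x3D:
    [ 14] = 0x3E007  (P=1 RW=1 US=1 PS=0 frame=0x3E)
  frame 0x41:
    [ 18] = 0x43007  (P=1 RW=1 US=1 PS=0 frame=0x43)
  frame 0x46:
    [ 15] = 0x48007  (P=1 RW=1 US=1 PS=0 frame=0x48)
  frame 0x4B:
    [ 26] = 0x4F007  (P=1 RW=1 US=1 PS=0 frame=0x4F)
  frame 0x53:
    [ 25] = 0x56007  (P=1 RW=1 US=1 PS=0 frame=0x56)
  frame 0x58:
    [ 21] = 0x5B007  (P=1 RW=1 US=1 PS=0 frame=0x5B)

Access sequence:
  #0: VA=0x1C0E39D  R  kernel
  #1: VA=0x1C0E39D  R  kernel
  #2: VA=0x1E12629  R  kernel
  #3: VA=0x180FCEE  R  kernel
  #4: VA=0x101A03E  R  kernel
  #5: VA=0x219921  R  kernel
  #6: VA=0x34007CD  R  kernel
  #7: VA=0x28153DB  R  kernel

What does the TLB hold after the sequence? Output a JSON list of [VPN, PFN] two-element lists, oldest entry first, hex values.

Trace:
#0 VA=0x1C0E39D (r,kernel):
  L0: frame=0x3B idx=14 entry=0x3D007 [P=1 RW=1 US=1 PS=0]
  L1: frame=0x3D idx=14 entry=0x3E007 [P=1 RW=1 US=1 PS=0]
  → PA=0x3E39D  (2 entries read)
#1 VA=0x1C0E39D (r,kernel):
  TLB hit vpn=0x1C0E → PA=0x3E39D
#2 VA=0x1E12629 (r,kernel):
  L0: frame=0x3B idx=15 entry=0x41007 [P=1 RW=1 US=1 PS=0]
  L1: frame=0x41 idx=18 entry=0x43007 [P=1 RW=1 US=1 PS=0]
  → PA=0x43629  (2 entries read)
#3 VA=0x180FCEE (r,kernel):
  L0: frame=0x3B idx=12 entry=0x46007 [P=1 RW=1 US=1 PS=0]
  L1: frame=0x46 idx=15 entry=0x48007 [P=1 RW=1 US=1 PS=0]
  → PA=0x48CEE  (2 entries read)
#4 VA=0x101A03E (r,kernel):
  L0: frame=0x3B idx=8 entry=0x4B007 [P=1 RW=1 US=1 PS=0]
  L1: frame=0x4B idx=26 entry=0x4F007 [P=1 RW=1 US=1 PS=0]
  → PA=0x4F03E  (2 entries read)
#5 VA=0x219921 (r,kernel):
  L0: frame=0x3B idx=1 entry=0x53007 [P=1 RW=1 US=1 PS=0]
  L1: frame=0x53 idx=25 entry=0x56007 [P=1 RW=1 US=1 PS=0]
  → PA=0x56921  (2 entries read)
#6 VA=0x34007CD (r,kernel):
  L0: frame=0x3B idx=26 entry=0x78002 [P=0 RW=1 US=0 PS=0]
  ✗ PAGE_NOT_PRESENT  [1 reads]
#7 VA=0x28153DB (r,kernel):
  L0: frame=0x3B idx=20 entry=0x58007 [P=1 RW=1 US=1 PS=0]
  L1: frame=0x58 idx=21 entry=0x5B007 [P=1 RW=1 US=1 PS=0]
  → PA=0x5B3DB  (2 entries read)

TLB: [["0x180F", "0x48"], ["0x101A", "0x4F"], ["0x219", "0x56"], ["0x2815", "0x5B"]]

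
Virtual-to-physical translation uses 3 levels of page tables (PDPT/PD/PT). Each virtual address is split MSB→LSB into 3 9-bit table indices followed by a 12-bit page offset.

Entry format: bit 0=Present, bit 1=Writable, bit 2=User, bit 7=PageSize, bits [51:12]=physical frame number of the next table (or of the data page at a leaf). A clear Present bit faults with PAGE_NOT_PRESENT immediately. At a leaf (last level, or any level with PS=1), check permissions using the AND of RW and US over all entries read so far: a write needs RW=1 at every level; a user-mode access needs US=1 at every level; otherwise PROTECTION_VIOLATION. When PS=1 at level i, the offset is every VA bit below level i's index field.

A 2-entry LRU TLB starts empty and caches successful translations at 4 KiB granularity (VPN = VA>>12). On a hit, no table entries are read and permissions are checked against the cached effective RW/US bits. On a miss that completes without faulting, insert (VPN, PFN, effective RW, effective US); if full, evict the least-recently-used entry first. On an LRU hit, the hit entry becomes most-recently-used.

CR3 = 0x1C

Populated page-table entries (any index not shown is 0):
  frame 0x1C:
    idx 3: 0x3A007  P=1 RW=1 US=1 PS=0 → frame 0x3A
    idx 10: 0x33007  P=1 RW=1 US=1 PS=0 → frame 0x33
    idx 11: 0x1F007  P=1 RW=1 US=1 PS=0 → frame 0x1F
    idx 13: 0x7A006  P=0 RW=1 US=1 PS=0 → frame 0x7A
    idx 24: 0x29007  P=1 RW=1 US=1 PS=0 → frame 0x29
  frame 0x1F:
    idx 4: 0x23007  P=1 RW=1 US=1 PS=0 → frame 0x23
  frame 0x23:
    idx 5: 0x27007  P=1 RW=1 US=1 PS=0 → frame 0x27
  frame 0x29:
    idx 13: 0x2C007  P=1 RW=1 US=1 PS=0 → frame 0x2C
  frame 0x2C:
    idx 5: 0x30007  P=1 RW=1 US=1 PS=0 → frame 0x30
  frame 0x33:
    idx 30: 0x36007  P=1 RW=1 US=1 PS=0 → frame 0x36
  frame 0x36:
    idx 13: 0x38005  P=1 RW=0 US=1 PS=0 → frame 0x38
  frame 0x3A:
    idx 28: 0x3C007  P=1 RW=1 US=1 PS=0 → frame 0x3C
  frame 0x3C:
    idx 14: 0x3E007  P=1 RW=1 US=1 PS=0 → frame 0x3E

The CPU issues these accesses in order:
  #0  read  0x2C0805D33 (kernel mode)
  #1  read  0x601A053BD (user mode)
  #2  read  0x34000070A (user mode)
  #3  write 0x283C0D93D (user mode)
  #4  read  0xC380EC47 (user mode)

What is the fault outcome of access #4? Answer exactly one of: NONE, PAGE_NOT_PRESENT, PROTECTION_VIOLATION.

Per-access translation:
#0 VA=0x2C0805D33 (r,kernel):
  L0: frame=0x1C idx=11 entry=0x1F007 [P=1 RW=1 US=1 PS=0]
  L1: frame=0x1F idx=4 entry=0x23007 [P=1 RW=1 US=1 PS=0]
  L2: frame=0x23 idx=5 entry=0x27007 [P=1 RW=1 US=1 PS=0]
  → PA=0x27D33  (3 entries read)
#1 VA=0x601A053BD (r,user):
  L0: frame=0x1C idx=24 entry=0x29007 [P=1 RW=1 US=1 PS=0]
  L1: frame=0x29 idx=13 entry=0x2C007 [P=1 RW=1 US=1 PS=0]
  L2: frame=0x2C idx=5 entry=0x30007 [P=1 RW=1 US=1 PS=0]
  → PA=0x303BD  (3 entries read)
#2 VA=0x34000070A (r,user):
  L0: frame=0x1C idx=13 entry=0x7A006 [P=0 RW=1 US=1 PS=0]
  ✗ PAGE_NOT_PRESENT  [1 reads]
#3 VA=0x283C0D93D (w,user):
  L0: frame=0x1C idx=10 entry=0x33007 [P=1 RW=1 US=1 PS=0]
  L1: frame=0x33 idx=30 entry=0x36007 [P=1 RW=1 US=1 PS=0]
  L2: frame=0x36 idx=13 entry=0x38005 [P=1 RW=0 US=1 PS=0]
  ✗ PROTECTION_VIOLATION  [3 reads]
#4 VA=0xC380EC47 (r,user):
  L0: frame=0x1C idx=3 entry=0x3A007 [P=1 RW=1 US=1 PS=0]
  L1: frame=0x3A idx=28 entry=0x3C007 [P=1 RW=1 US=1 PS=0]
  L2: frame=0x3C idx=14 entry=0x3E007 [P=1 RW=1 US=1 PS=0]
  → PA=0x3EC47  (3 entries read)

Access #4 fault: NONE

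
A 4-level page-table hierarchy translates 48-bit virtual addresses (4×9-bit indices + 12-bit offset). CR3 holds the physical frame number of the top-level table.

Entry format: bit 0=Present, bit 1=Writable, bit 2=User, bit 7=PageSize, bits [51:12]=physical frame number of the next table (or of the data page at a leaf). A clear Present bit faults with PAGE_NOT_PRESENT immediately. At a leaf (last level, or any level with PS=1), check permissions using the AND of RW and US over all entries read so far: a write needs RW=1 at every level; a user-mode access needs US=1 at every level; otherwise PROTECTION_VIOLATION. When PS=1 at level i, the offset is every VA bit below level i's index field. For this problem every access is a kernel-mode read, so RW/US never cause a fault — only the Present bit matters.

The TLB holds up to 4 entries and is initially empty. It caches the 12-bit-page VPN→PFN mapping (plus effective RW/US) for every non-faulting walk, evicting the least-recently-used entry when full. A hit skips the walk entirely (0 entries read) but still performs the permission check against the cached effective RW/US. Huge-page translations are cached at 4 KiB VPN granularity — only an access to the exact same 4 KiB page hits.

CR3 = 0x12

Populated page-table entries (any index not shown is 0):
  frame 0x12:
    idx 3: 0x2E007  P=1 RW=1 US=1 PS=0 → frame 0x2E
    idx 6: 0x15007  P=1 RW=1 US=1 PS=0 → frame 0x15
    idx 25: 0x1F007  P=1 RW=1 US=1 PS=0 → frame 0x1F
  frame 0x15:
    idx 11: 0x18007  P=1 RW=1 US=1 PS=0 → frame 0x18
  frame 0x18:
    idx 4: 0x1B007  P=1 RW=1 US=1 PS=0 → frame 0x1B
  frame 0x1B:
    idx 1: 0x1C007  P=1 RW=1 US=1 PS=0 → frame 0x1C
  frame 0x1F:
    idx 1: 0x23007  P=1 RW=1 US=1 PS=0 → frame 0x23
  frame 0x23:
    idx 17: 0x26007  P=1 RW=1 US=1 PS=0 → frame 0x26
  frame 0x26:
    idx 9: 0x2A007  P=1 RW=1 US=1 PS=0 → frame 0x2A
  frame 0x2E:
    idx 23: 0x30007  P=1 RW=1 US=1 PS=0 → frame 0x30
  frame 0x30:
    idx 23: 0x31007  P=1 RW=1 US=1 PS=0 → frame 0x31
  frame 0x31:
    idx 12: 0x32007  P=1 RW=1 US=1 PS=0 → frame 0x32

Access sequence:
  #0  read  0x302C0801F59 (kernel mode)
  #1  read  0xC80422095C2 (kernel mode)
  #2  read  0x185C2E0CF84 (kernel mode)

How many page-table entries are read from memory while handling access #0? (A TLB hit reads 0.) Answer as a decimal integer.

Walk each access:
#0 VA=0x302C0801F59 (r,kernel):
  [0] read 0x12 idx=6: raw=0x15007 flags P=1 W=1 U=1 S=0
  [1] read 0x15 idx=11: raw=0x18007 flags P=1 W=1 U=1 S=0
  [2] read 0x18 idx=4: raw=0x1B007 flags P=1 W=1 U=1 S=0
  [3] read 0x1B idx=1: raw=0x1C007 flags P=1 W=1 U=1 S=0
  → PA=0x1CF59  (4 entries read)
#1 VA=0xC80422095C2 (r,kernel):
  [0] read 0x12 idx=25: raw=0x1F007 flags P=1 W=1 U=1 S=0
  [1] read 0x1F idx=1: raw=0x23007 flags P=1 W=1 U=1 S=0
  [2] read 0x23 idx=17: raw=0x26007 flags P=1 W=1 U=1 S=0
  [3] read 0x26 idx=9: raw=0x2A007 flags P=1 W=1 U=1 S=0
  → PA=0x2A5C2  (4 entries read)
#2 VA=0x185C2E0CF84 (r,kernel):
  [0] read 0x12 idx=3: raw=0x2E007 flags P=1 W=1 U=1 S=0
  [1] read 0x2E idx=23: raw=0x30007 flags P=1 W=1 U=1 S=0
  [2] read 0x30 idx=23: raw=0x31007 flags P=1 W=1 U=1 S=0
  [3] read 0x31 idx=12: raw=0x32007 flags P=1 W=1 U=1 S=0
  → PA=0x32F84  (4 entries read)

Entries read for #0: 4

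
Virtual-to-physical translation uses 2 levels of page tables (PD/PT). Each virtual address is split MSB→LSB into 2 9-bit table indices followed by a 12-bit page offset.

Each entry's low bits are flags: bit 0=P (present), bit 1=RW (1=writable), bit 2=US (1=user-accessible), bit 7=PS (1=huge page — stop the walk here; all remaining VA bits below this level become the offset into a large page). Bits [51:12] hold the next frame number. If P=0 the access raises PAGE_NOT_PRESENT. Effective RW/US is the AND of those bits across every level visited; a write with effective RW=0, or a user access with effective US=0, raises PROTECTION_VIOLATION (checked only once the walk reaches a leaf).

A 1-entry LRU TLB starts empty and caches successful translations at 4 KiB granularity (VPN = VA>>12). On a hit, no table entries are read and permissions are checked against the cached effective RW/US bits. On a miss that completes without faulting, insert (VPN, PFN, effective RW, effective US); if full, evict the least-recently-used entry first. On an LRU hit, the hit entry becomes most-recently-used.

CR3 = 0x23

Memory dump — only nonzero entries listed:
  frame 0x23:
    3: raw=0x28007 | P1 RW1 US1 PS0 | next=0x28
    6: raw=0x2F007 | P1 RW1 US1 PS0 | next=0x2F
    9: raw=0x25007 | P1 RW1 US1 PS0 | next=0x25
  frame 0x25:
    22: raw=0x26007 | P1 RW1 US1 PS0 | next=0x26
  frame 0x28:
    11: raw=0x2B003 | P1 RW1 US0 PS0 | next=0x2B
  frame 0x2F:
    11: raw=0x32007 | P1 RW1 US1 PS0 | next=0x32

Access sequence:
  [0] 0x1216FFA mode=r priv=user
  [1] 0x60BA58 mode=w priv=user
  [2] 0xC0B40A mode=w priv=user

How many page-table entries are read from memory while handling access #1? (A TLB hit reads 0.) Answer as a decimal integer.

Per-access translation:
#0 VA=0x1216FFA (r,user):
  [0] read 0x23 idx=9: raw=0x25007 flags P=1 W=1 U=1 S=0
  [1] read 0x25 idx=22: raw=0x26007 flags P=1 W=1 U=1 S=0
  ✓ 0x26FFA  — 2 lookups
#1 VA=0x60BA58 (w,user):
  [0] read 0x23 idx=3: raw=0x28007 flags P=1 W=1 U=1 S=0
  [1] read 0x28 idx=11: raw=0x2B003 flags P=1 W=1 U=0 S=0
  ✗ PROTECTION_VIOLATION  [2 reads]
#2 VA=0xC0B40A (w,user):
  [0] read 0x23 idx=6: raw=0x2F007 flags P=1 W=1 U=1 S=0
  [1] read 0x2F idx=11: raw=0x32007 flags P=1 W=1 U=1 S=0
  ✓ 0x3240A  — 2 lookups

Entries read for #1: 2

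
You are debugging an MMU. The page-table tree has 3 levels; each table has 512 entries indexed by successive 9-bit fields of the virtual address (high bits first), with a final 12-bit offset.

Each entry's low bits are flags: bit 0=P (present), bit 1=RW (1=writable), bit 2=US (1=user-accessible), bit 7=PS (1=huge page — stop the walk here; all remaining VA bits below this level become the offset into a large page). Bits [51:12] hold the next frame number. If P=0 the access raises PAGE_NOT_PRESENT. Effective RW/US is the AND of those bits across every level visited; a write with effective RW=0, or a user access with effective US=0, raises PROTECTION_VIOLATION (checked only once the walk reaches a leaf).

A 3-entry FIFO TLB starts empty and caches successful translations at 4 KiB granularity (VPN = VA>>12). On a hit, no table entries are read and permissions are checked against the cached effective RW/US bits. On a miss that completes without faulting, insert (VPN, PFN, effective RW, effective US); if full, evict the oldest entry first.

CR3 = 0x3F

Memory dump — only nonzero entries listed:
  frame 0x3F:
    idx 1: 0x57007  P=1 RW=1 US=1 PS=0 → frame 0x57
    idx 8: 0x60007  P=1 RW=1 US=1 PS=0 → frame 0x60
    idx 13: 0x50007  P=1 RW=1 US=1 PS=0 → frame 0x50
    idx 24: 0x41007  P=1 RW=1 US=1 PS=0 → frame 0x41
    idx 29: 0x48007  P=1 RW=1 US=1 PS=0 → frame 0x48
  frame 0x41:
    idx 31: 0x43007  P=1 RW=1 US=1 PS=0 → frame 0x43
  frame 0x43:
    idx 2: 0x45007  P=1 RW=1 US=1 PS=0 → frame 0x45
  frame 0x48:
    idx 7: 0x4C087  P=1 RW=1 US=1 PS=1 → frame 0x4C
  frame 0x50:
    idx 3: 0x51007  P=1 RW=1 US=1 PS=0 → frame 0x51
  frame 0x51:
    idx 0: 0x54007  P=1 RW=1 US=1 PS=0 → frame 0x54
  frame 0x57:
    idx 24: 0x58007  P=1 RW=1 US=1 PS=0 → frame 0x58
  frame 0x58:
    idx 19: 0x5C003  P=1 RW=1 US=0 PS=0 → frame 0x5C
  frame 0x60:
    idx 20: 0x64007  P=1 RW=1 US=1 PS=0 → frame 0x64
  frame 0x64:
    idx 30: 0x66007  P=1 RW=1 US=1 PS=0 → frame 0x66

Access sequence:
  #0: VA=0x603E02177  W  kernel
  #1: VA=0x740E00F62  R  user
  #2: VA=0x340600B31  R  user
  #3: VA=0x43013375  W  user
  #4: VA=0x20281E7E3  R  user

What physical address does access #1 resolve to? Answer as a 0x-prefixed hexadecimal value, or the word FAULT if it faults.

Per-access translation:
#0 VA=0x603E02177 (w,kernel):
  L0 @0x3F[24] → 0x41007  P=1,RW=1,US=1,PS=0
  L1 @0x41[31] → 0x43007  P=1,RW=1,US=1,PS=0
  L2 @0x43[2] → 0x45007  P=1,RW=1,US=1,PS=0
  ⇒ phys 0x45177  [3 reads]
#1 VA=0x740E00F62 (r,user):
  L0 @0x3F[29] → 0x48007  P=1,RW=1,US=1,PS=0
  L1 @0x48[7] → 0x4C087  P=1,RW=1,US=1,PS=1
  ⇒ phys 0x4CF62 (huge @L1)  [2 reads]
#2 VA=0x340600B31 (r,user):
  L0 @0x3F[13] → 0x50007  P=1,RW=1,US=1,PS=0
  L1 @0x50[3] → 0x51007  P=1,RW=1,US=1,PS=0
  L2 @0x51[0] → 0x54007  P=1,RW=1,US=1,PS=0
  ⇒ phys 0x54B31  [3 reads]
#3 VA=0x43013375 (w,user):
  L0 @0x3F[1] → 0x57007  P=1,RW=1,US=1,PS=0
  L1 @0x57[24] → 0x58007  P=1,RW=1,US=1,PS=0
  L2 @0x58[19] → 0x5C003  P=1,RW=1,US=0,PS=0
  → PROTECTION_VIOLATION  (3 entries read)
#4 VA=0x20281E7E3 (r,user):
  L0 @0x3F[8] → 0x60007  P=1,RW=1,US=1,PS=0
  L1 @0x60[20] → 0x64007  P=1,RW=1,US=1,PS=0
  L2 @0x64[30] → 0x66007  P=1,RW=1,US=1,PS=0
  ⇒ phys 0x667E3  [3 reads]

Access #1 PA: 0x4CF62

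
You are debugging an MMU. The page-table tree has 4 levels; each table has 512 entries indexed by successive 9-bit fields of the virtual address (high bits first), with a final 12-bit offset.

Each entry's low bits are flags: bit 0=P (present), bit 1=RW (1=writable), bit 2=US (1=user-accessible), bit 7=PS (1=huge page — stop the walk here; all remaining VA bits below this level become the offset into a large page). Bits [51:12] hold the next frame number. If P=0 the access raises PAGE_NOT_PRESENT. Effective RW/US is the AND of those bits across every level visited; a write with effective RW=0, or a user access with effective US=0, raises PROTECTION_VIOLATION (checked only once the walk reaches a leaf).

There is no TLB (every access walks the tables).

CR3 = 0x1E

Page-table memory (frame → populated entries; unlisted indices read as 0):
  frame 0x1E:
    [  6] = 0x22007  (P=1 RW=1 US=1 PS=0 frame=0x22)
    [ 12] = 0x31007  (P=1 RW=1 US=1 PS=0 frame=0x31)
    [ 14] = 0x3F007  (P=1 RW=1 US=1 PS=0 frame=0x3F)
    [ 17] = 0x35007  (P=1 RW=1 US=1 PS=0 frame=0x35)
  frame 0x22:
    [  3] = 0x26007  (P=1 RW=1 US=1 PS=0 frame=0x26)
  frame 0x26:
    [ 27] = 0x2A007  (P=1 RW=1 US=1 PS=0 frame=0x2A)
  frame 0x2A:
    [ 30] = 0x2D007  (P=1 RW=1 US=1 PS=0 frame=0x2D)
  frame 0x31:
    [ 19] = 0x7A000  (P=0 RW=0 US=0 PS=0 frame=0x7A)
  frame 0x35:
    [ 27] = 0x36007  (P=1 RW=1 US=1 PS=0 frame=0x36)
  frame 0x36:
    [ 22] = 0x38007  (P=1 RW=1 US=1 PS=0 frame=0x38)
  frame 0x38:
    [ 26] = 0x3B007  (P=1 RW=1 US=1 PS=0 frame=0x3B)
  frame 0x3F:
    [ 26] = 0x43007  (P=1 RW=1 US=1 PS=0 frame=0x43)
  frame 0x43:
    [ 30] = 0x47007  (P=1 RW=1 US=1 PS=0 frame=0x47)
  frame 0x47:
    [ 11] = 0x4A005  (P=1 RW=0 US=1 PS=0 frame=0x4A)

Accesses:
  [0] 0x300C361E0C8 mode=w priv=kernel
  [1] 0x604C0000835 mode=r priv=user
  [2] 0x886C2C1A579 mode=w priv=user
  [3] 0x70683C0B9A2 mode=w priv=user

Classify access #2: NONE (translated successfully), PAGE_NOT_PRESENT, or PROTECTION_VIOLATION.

Trace:
#0 VA=0x300C361E0C8 (w,kernel):
  L0 @0x1E[6] → 0x22007  P=1,RW=1,US=1,PS=0
  L1 @0x22[3] → 0x26007  P=1,RW=1,US=1,PS=0
  L2 @0x26[27] → 0x2A007  P=1,RW=1,US=1,PS=0
  L3 @0x2A[30] → 0x2D007  P=1,RW=1,US=1,PS=0
  → PA=0x2D0C8  (4 entries read)
#1 VA=0x604C0000835 (r,user):
  L0 @0x1E[12] → 0x31007  P=1,RW=1,US=1,PS=0
  L1 @0x31[19] → 0x7A000  P=0,RW=0,US=0,PS=0
  ✗ PAGE_NOT_PRESENT  [2 reads]
#2 VA=0x886C2C1A579 (w,user):
  L0 @0x1E[17] → 0x35007  P=1,RW=1,US=1,PS=0
  L1 @0x35[27] → 0x36007  P=1,RW=1,US=1,PS=0
  L2 @0x36[22] → 0x38007  P=1,RW=1,US=1,PS=0
  L3 @0x38[26] → 0x3B007  P=1,RW=1,US=1,PS=0
  → PA=0x3B579  (4 entries read)
#3 VA=0x70683C0B9A2 (w,user):
  L0 @0x1E[14] → 0x3F007  P=1,RW=1,US=1,PS=0
  L1 @0x3F[26] → 0x43007  P=1,RW=1,US=1,PS=0
  L2 @0x43[30] → 0x47007  P=1,RW=1,US=1,PS=0
  L3 @0x47[11] → 0x4A005  P=1,RW=0,US=1,PS=0
  ✗ PROTECTION_VIOLATION  [4 reads]

Access #2 fault: NONE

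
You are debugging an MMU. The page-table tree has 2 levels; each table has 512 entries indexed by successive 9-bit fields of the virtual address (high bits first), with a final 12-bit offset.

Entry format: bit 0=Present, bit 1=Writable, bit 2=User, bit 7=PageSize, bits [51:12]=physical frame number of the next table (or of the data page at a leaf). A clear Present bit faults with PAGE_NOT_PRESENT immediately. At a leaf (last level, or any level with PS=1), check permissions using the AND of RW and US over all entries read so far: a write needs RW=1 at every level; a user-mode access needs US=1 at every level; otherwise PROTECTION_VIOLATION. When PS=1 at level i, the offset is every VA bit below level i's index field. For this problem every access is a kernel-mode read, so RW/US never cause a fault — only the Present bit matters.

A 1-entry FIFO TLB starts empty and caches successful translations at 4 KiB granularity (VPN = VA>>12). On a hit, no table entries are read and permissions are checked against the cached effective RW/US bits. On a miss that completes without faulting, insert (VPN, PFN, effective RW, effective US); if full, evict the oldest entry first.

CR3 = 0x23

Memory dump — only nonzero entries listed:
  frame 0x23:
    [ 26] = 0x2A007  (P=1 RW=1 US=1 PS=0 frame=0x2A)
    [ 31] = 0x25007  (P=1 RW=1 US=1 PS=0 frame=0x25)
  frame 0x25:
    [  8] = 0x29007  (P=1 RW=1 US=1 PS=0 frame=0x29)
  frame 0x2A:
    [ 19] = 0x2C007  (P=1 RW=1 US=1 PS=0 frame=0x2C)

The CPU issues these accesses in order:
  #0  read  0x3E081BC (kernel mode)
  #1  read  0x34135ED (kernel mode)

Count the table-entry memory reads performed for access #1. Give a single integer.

Trace:
#0 VA=0x3E081BC (r,kernel):
  [0] read 0x23 idx=31: raw=0x25007 flags P=1 W=1 U=1 S=0
  [1] read 0x25 idx=8: raw=0x29007 flags P=1 W=1 U=1 S=0
  → PA=0x291BC  (2 entries read)
#1 VA=0x34135ED (r,kernel):
  [0] read 0x23 idx=26: raw=0x2A007 flags P=1 W=1 U=1 S=0
  [1] read 0x2A idx=19: raw=0x2C007 flags P=1 W=1 U=1 S=0
  → PA=0x2C5ED  (2 entries read)

Entries read for #1: 2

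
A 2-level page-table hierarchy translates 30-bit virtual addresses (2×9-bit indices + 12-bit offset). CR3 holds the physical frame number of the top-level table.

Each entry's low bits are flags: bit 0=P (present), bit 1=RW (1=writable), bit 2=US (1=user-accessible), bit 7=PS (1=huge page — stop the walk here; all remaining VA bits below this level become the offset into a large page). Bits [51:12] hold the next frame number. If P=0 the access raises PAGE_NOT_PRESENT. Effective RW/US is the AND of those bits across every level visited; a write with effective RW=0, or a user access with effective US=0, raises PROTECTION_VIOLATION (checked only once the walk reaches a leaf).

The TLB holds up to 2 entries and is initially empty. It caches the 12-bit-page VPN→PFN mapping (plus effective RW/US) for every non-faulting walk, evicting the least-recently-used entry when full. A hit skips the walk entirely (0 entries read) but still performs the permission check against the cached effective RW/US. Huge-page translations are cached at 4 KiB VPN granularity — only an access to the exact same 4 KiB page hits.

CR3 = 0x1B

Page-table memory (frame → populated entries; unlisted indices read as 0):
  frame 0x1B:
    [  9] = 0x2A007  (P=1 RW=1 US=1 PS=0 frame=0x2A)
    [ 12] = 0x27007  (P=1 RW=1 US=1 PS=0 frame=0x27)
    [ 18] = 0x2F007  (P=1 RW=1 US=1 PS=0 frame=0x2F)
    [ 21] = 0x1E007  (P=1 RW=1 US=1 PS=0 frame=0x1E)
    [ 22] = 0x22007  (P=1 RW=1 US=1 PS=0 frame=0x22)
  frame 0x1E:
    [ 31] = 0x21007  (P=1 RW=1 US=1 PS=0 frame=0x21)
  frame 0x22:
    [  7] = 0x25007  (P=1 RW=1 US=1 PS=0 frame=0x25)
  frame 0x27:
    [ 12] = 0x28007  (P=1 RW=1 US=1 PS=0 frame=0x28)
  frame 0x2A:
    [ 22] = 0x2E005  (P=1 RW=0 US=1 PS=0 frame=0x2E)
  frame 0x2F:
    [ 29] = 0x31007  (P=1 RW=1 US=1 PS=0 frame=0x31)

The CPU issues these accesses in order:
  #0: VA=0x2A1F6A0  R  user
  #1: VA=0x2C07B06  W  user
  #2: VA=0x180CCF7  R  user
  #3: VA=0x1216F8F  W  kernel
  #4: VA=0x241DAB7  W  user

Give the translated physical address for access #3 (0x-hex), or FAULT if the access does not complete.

Walk each access:
#0 VA=0x2A1F6A0 (r,user):
  lvl0: tbl 0x1B, slot 21 ⇒ 0x1E007 (P1/RW1/US1/PS0)
  lvl1: tbl 0x1E, slot 31 ⇒ 0x21007 (P1/RW1/US1/PS0)
  → PA=0x216A0  (2 entries read)
#1 VA=0x2C07B06 (w,user):
  lvl0: tbl 0x1B, slot 22 ⇒ 0x22007 (P1/RW1/US1/PS0)
  lvl1: tbl 0x22, slot 7 ⇒ 0x25007 (P1/RW1/US1/PS0)
  → PA=0x25B06  (2 entries read)
#2 VA=0x180CCF7 (r,user):
  lvl0: tbl 0x1B, slot 12 ⇒ 0x27007 (P1/RW1/US1/PS0)
  lvl1: tbl 0x27, slot 12 ⇒ 0x28007 (P1/RW1/US1/PS0)
  → PA=0x28CF7  (2 entries read)
#3 VA=0x1216F8F (w,kernel):
  lvl0: tbl 0x1B, slot 9 ⇒ 0x2A007 (P1/RW1/US1/PS0)
  lvl1: tbl 0x2A, slot 22 ⇒ 0x2E005 (P1/RW0/US1/PS0)
  ✗ PROTECTION_VIOLATION  [2 reads]
#4 VA=0x241DAB7 (w,user):
  lvl0: tbl 0x1B, slot 18 ⇒ 0x2F007 (P1/RW1/US1/PS0)
  lvl1: tbl 0x2F, slot 29 ⇒ 0x31007 (P1/RW1/US1/PS0)
  → PA=0x31AB7  (2 entries read)

Access #3 PA: FAULT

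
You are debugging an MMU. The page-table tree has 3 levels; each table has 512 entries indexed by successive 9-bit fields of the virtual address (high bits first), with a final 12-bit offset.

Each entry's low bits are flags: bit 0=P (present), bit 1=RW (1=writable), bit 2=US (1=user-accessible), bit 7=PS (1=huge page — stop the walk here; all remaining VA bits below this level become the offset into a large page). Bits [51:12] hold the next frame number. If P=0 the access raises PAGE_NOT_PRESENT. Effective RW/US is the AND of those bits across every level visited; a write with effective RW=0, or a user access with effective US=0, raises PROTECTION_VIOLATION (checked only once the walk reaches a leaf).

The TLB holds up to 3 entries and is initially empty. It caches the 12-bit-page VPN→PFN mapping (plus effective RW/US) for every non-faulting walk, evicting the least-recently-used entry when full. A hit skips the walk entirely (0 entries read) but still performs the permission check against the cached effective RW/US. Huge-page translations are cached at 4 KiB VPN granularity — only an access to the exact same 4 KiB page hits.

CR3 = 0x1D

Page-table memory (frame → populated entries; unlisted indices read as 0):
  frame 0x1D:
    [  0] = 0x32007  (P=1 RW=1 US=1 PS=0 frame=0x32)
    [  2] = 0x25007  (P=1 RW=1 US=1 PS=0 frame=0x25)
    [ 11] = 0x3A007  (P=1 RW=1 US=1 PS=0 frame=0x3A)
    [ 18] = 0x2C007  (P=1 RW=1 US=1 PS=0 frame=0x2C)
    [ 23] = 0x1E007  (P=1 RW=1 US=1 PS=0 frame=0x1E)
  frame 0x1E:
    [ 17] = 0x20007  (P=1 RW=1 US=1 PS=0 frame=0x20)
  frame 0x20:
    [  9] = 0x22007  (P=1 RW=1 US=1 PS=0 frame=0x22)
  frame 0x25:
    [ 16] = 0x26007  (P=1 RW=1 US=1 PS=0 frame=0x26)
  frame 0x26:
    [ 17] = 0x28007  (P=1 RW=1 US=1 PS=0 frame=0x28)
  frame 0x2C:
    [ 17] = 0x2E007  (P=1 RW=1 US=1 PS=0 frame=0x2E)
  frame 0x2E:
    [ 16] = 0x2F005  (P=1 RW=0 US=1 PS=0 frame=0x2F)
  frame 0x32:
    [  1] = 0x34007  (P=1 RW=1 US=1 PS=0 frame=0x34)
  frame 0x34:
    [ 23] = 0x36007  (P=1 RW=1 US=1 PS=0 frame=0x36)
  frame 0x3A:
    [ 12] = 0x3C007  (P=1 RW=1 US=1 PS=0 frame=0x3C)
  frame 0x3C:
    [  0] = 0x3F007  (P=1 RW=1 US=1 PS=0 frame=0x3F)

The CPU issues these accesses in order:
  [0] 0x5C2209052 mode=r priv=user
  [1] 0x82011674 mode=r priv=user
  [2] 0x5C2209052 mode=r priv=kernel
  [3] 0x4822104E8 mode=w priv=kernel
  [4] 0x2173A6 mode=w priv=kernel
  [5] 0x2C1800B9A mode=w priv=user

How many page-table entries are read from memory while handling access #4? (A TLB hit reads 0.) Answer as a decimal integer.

Walk each access:
#0 VA=0x5C2209052 (r,user):
  [0] read 0x1D idx=23: raw=0x1E007 flags P=1 W=1 U=1 S=0
  [1] read 0x1E idx=17: raw=0x20007 flags P=1 W=1 U=1 S=0
  [2] read 0x20 idx=9: raw=0x22007 flags P=1 W=1 U=1 S=0
  ✓ 0x22052  — 3 lookups
#1 VA=0x82011674 (r,user):
  [0] read 0x1D idx=2: raw=0x25007 flags P=1 W=1 U=1 S=0
  [1] read 0x25 idx=16: raw=0x26007 flags P=1 W=1 U=1 S=0
  [2] read 0x26 idx=17: raw=0x28007 flags P=1 W=1 U=1 S=0
  ✓ 0x28674  — 3 lookups
#2 VA=0x5C2209052 (r,kernel):
  TLB hit vpn=0x5C2209 → PA=0x22052
#3 VA=0x4822104E8 (w,kernel):
  [0] read 0x1D idx=18: raw=0x2C007 flags P=1 W=1 U=1 S=0
  [1] read 0x2C idx=17: raw=0x2E007 flags P=1 W=1 U=1 S=0
  [2] read 0x2E idx=16: raw=0x2F005 flags P=1 W=0 U=1 S=0
  ⇒ fault: PROTECTION_VIOLATION  — 3 lookups
#4 VA=0x2173A6 (w,kernel):
  [0] read 0x1D idx=0: raw=0x32007 flags P=1 W=1 U=1 S=0
  [1] read 0x32 idx=1: raw=0x34007 flags P=1 W=1 U=1 S=0
  [2] read 0x34 idx=23: raw=0x36007 flags P=1 W=1 U=1 S=0
  ✓ 0x363A6  — 3 lookups
#5 VA=0x2C1800B9A (w,user):
  [0] read 0x1D idx=11: raw=0x3A007 flags P=1 W=1 U=1 S=0
  [1] read 0x3A idx=12: raw=0x3C007 flags P=1 W=1 U=1 S=0
  [2] read 0x3C idx=0: raw=0x3F007 flags P=1 W=1 U=1 S=0
  ✓ 0x3FB9A  — 3 lookups

Entries read for #4: 3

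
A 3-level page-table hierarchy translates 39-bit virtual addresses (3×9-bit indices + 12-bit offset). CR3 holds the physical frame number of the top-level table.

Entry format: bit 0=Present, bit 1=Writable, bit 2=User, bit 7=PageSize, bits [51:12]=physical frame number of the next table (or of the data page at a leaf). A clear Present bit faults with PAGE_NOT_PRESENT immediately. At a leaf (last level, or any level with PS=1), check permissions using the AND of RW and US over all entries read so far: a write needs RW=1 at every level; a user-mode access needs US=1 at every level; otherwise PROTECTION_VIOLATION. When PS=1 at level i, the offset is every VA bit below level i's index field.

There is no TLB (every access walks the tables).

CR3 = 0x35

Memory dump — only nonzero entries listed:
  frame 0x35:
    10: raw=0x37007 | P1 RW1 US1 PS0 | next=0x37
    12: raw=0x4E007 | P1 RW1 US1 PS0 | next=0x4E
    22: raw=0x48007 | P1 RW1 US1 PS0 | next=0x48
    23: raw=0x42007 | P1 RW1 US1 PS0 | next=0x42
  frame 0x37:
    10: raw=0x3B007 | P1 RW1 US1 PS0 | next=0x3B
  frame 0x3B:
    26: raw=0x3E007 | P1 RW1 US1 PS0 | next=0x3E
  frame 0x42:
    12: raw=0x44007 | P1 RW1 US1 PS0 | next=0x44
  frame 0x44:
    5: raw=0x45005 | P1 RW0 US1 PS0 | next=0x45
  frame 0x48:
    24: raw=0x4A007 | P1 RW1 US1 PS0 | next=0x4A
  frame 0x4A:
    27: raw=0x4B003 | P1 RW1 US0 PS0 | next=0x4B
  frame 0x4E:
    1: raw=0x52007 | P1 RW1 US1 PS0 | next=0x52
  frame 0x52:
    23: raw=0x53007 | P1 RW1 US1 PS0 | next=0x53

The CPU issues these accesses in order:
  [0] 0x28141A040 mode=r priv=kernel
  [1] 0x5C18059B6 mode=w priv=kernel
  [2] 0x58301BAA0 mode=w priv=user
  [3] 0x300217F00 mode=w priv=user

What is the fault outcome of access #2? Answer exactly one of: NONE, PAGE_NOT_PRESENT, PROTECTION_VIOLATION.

Walk each access:
#0 VA=0x28141A040 (r,kernel):
  L0 @0x35[10] → 0x37007  P=1,RW=1,US=1,PS=0
  L1 @0x37[10] → 0x3B007  P=1,RW=1,US=1,PS=0
  L2 @0x3B[26] → 0x3E007  P=1,RW=1,US=1,PS=0
  ⇒ phys 0x3E040  [3 reads]
#1 VA=0x5C18059B6 (w,kernel):
  L0 @0x35[23] → 0x42007  P=1,RW=1,US=1,PS=0
  L1 @0x42[12] → 0x44007  P=1,RW=1,US=1,PS=0
  L2 @0x44[5] → 0x45005  P=1,RW=0,US=1,PS=0
  ✗ PROTECTION_VIOLATION  [3 reads]
#2 VA=0x58301BAA0 (w,user):
  L0 @0x35[22] → 0x48007  P=1,RW=1,US=1,PS=0
  L1 @0x48[24] → 0x4A007  P=1,RW=1,US=1,PS=0
  L2 @0x4A[27] → 0x4B003  P=1,RW=1,US=0,PS=0
  ✗ PROTECTION_VIOLATION  [3 reads]
#3 VA=0x300217F00 (w,user):
  L0 @0x35[12] → 0x4E007  P=1,RW=1,US=1,PS=0
  L1 @0x4E[1] → 0x52007  P=1,RW=1,US=1,PS=0
  L2 @0x52[23] → 0x53007  P=1,RW=1,US=1,PS=0
  ⇒ phys 0x53F00  [3 reads]

Access #2 fault: PROTECTION_VIOLATION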